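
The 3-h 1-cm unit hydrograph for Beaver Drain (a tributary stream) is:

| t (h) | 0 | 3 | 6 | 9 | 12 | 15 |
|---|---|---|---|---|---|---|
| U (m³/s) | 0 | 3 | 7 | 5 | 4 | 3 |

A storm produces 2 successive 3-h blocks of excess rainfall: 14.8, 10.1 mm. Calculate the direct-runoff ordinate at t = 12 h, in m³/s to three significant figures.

Q ≈ 11.0 m³/s

By discrete convolution, Q_j = Σ (P_i / 10 mm) · U_{j−i}.
At t = 12 h (j=4): Q = (14.8/10)·4 + (10.1/10)·5 = 11.0 m³/s.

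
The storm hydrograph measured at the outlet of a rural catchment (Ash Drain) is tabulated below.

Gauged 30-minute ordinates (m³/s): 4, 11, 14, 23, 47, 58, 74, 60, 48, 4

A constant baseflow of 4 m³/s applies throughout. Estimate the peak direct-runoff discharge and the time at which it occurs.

Subtracting baseflow gives direct-runoff ordinates: 0.0, 7.0, 10.0, 19.0, 43.0, 54.0, 70.0, 56.0, 44.0, 0.0 m³/s.
The maximum is 70.0 m³/s, occurring at the reading for t = 3 h.

Q_p = 70.0 m³/s at t = 3 h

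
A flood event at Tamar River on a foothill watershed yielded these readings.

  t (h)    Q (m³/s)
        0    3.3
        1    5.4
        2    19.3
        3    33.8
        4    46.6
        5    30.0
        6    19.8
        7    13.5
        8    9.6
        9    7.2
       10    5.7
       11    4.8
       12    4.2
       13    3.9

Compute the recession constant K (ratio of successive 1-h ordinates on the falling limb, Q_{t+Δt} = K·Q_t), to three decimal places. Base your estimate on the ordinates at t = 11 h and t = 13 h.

Using the recession-limb readings at t = 11 h and t = 13 h: Q falls from 4.8 to 3.9 m³/s over 2 intervals.
K = (Q₂/Q₁)^(1/2) = (3.9/4.8)^(1/2) = 0.901.

K ≈ 0.901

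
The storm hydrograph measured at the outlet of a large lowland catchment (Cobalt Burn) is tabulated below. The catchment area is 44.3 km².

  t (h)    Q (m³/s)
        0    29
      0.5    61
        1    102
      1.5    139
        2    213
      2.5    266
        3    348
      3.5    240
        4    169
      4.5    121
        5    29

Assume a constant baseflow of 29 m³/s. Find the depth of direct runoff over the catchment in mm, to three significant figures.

Direct runoff: 0.0, 32.0, 73.0, 110.0, 184.0, 237.0, 319.0, 211.0, 140.0, 92.0, 0.0 m³/s; ΣQ_DR = 1398 m³/s.
V = ΣQ_DR · Δt = 1398 × 1800 s = 2.516 × 10^6 m³.
Over A = 44.3 km², depth = V / A = 56.8 mm.

d ≈ 56.8 mm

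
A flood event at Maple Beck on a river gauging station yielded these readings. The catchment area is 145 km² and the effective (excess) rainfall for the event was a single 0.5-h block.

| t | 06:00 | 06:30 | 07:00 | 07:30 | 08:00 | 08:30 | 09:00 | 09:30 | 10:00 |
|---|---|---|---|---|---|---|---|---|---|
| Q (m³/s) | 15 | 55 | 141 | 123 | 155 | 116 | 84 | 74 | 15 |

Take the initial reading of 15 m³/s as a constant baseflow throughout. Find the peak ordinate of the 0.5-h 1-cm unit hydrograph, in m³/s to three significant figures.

Direct runoff: 0.0, 40.0, 126.0, 108.0, 140.0, 101.0, 69.0, 59.0, 0.0 m³/s; ΣQ_DR = 643.0 m³/s, peak = 140.0 m³/s.
Runoff depth d = ΣQ_DR·Δt / A = 643.0 × 1800 / (145 km²) = 7.982 mm.
The 1-cm UH is the DRH scaled by (10 mm)/d, so U_p = 140.0 × 10/7.982 = 175 m³/s.

U_p ≈ 175 m³/s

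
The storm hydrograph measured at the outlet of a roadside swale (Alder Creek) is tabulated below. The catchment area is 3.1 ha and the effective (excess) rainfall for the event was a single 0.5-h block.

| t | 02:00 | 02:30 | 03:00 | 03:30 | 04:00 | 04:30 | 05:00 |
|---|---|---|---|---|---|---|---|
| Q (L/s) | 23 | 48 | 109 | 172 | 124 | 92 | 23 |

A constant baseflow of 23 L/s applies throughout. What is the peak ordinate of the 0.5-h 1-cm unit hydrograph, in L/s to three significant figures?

U_p ≈ 59.7 L/s

Direct runoff: 0.0, 25.0, 86.0, 149.0, 101.0, 69.0, 0.0 L/s; ΣQ_DR = 430.0 L/s, peak = 149.0 L/s.
Runoff depth d = ΣQ_DR·Δt / A = 430.0 × 1800 / (3.1 ha) = 24.97 mm.
The 1-cm UH is the DRH scaled by (10 mm)/d, so U_p = 149.0 × 10/24.97 = 59.7 L/s.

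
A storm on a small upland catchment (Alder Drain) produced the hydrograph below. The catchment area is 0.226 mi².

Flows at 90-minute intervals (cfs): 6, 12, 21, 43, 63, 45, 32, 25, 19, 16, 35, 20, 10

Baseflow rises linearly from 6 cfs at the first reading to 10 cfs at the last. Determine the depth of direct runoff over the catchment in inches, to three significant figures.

Direct runoff: 0.00, 5.67, 14.33, 36.00, 55.67, 37.33, 24.00, 16.67, 10.33, 7.00, 25.67, 10.33, 0.00 cfs; ΣQ_DR = 243.0 cfs.
V = ΣQ_DR · Δt = 243.0 × 5400 s = 1.312 × 10^6 ft³.
Over A = 0.226 mi², depth = V / A = 2.50 in.

d ≈ 2.50 in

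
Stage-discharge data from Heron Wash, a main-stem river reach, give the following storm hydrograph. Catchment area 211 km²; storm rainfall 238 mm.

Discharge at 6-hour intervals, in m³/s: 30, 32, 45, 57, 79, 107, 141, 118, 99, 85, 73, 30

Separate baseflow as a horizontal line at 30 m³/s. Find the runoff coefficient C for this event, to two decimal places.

ΣQ_DR = 536.0 m³/s; V = ΣQ_DR·Δt = 1.158 × 10^7 m³.
Runoff depth d = V / A = 54.87 mm.
C = d / P = 54.87 / 238 = 0.23.

C ≈ 0.23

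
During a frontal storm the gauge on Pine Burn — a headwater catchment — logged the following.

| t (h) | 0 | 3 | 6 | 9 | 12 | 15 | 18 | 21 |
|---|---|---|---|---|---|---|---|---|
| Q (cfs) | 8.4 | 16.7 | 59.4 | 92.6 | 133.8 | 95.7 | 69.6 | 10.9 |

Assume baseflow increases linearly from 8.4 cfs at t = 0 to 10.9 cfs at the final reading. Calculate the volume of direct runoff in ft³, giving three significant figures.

Direct-runoff ordinates (Q − Q_b): 0.00, 7.94, 50.29, 83.13, 123.97, 85.51, 59.06, 0.00 cfs.
ΣQ_DR = 409.9 cfs.
With Δt = 3 h = 10800 s, V = ΣQ_DR · Δt = 409.9 × 10800 = 4.43 × 10^6 ft³.

V ≈ 4.43 × 10^6 ft³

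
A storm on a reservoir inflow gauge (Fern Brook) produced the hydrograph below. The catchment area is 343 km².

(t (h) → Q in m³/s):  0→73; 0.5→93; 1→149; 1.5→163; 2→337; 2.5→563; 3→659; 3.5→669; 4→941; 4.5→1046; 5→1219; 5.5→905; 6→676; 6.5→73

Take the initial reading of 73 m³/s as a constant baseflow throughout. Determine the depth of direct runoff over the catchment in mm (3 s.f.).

d ≈ 34.3 mm

Direct runoff: 0.0, 20.0, 76.0, 90.0, 264.0, 490.0, 586.0, 596.0, 868.0, 973.0, 1146.0, 832.0, 603.0, 0.0 m³/s; ΣQ_DR = 6544 m³/s.
V = ΣQ_DR · Δt = 6544 × 1800 s = 1.178 × 10^7 m³.
Over A = 343 km², depth = V / A = 34.3 mm.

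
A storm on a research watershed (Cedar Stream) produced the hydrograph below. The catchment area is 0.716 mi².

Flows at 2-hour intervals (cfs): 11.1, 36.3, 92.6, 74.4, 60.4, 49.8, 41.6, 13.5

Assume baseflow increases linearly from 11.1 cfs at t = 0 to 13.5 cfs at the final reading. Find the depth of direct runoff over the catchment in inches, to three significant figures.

d ≈ 1.22 in

Direct runoff: 0.00, 24.86, 80.81, 62.27, 47.93, 36.99, 28.44, 0.00 cfs; ΣQ_DR = 281.3 cfs.
V = ΣQ_DR · Δt = 281.3 × 7200 s = 2.025 × 10^6 ft³.
Over A = 0.716 mi², depth = V / A = 1.22 in.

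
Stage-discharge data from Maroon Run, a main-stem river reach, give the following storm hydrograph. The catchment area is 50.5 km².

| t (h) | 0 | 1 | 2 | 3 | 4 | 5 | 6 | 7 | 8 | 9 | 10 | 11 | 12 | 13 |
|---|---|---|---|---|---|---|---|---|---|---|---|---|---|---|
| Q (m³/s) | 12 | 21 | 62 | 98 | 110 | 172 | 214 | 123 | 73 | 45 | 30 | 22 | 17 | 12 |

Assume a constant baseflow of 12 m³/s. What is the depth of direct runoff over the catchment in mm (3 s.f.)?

Direct runoff: 0.0, 9.0, 50.0, 86.0, 98.0, 160.0, 202.0, 111.0, 61.0, 33.0, 18.0, 10.0, 5.0, 0.0 m³/s; ΣQ_DR = 843.0 m³/s.
V = ΣQ_DR · Δt = 843.0 × 3600 s = 3.035 × 10^6 m³.
Over A = 50.5 km², depth = V / A = 60.1 mm.

d ≈ 60.1 mm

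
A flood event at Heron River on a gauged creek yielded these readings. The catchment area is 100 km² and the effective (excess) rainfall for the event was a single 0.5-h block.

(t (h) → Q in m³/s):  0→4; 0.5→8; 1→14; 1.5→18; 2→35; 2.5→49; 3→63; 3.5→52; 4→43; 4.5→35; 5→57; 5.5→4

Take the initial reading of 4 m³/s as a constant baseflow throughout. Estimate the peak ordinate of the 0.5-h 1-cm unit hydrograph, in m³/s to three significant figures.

Direct runoff: 0.0, 4.0, 10.0, 14.0, 31.0, 45.0, 59.0, 48.0, 39.0, 31.0, 53.0, 0.0 m³/s; ΣQ_DR = 334.0 m³/s, peak = 59.0 m³/s.
Runoff depth d = ΣQ_DR·Δt / A = 334.0 × 1800 / (100 km²) = 6.012 mm.
The 1-cm UH is the DRH scaled by (10 mm)/d, so U_p = 59.0 × 10/6.012 = 98.1 m³/s.

U_p ≈ 98.1 m³/s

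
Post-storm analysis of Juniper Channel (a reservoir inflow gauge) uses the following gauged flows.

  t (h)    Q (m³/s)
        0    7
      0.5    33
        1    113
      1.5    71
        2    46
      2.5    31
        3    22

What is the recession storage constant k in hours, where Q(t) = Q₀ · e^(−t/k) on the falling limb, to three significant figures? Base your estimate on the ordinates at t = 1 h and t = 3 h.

On the falling limb, Q drops from 113 to 22 m³/s between t = 1 h and t = 3 h (Δt = 2 h).
k = −Δt / ln(Q₂/Q₁) = −2 / ln(22/113) = 1.22 h.

k ≈ 1.22 h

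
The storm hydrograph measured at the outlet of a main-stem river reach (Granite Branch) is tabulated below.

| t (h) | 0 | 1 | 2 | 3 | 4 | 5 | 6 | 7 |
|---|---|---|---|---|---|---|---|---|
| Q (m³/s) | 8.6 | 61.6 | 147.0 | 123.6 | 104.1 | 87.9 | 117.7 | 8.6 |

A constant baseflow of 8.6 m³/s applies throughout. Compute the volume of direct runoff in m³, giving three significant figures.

Direct-runoff ordinates (Q − Q_b): 0.0, 53.0, 138.4, 115.0, 95.5, 79.3, 109.1, 0.0 m³/s.
ΣQ_DR = 590.3 m³/s.
With Δt = 1 h = 3600 s, V = ΣQ_DR · Δt = 590.3 × 3600 = 2.13 × 10^6 m³.

V ≈ 2.13 × 10^6 m³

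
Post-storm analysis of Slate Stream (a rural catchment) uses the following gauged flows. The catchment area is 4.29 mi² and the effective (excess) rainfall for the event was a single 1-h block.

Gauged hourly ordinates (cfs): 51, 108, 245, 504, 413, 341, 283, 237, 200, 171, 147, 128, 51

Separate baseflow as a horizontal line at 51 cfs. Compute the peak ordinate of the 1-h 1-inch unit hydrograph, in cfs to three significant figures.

Direct runoff: 0.0, 57.0, 194.0, 453.0, 362.0, 290.0, 232.0, 186.0, 149.0, 120.0, 96.0, 77.0, 0.0 cfs; ΣQ_DR = 2216 cfs, peak = 453.0 cfs.
Runoff depth d = ΣQ_DR·Δt / A = 2216 × 3600 / (4.29 mi²) = 0.8004 in.
The 1-inch UH is the DRH scaled by (1 in)/d, so U_p = 453.0 × 1/0.8004 = 566 cfs.

U_p ≈ 566 cfs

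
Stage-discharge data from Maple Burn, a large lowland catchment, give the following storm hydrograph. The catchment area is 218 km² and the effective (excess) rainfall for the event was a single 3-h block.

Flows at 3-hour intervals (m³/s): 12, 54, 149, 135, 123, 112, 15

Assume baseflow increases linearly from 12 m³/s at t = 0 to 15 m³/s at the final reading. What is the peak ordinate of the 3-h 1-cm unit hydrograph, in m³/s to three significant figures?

Direct runoff: 0.00, 41.50, 136.00, 121.50, 109.00, 97.50, 0.00 m³/s; ΣQ_DR = 505.5 m³/s, peak = 136.00 m³/s.
Runoff depth d = ΣQ_DR·Δt / A = 505.5 × 10800 / (218 km²) = 25.04 mm.
The 1-cm UH is the DRH scaled by (10 mm)/d, so U_p = 136.00 × 10/25.04 = 54.3 m³/s.

U_p ≈ 54.3 m³/s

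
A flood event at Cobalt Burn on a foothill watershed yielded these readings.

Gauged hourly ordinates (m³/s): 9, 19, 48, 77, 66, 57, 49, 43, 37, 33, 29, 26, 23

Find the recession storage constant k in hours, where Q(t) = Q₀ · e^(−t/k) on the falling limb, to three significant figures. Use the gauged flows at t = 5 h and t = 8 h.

k ≈ 6.94 h

On the falling limb, Q drops from 57 to 37 m³/s between t = 5 h and t = 8 h (Δt = 3 h).
k = −Δt / ln(Q₂/Q₁) = −3 / ln(37/57) = 6.94 h.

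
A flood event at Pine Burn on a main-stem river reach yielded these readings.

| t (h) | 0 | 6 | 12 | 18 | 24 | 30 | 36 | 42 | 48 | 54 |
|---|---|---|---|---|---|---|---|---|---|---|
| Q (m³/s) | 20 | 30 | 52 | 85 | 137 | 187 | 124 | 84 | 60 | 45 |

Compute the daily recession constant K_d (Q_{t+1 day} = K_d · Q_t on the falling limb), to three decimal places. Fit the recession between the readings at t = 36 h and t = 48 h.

Between t = 36 h and t = 48 h the flow falls from 124 to 60 m³/s over 2×6 h = 12 h.
Per-interval ratio K = (60/124)^(1/2) = 0.6956; K_d = K^(24/6) = 0.234.

K_d ≈ 0.234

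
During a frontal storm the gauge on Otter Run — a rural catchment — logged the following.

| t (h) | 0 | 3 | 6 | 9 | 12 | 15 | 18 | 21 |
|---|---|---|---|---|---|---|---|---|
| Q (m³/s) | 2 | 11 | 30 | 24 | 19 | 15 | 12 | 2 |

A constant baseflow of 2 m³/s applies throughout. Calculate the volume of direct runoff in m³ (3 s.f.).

V ≈ 1.07 × 10^6 m³

Direct-runoff ordinates (Q − Q_b): 0.0, 9.0, 28.0, 22.0, 17.0, 13.0, 10.0, 0.0 m³/s.
ΣQ_DR = 99.00 m³/s.
With Δt = 3 h = 10800 s, V = ΣQ_DR · Δt = 99.00 × 10800 = 1.07 × 10^6 m³.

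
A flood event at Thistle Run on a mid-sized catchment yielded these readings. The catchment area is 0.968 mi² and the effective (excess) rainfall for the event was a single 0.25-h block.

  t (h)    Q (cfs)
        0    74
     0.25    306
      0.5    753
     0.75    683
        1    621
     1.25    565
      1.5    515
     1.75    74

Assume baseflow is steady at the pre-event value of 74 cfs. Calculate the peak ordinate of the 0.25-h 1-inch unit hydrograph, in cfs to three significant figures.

Direct runoff: 0.0, 232.0, 679.0, 609.0, 547.0, 491.0, 441.0, 0.0 cfs; ΣQ_DR = 2999 cfs, peak = 679.0 cfs.
Runoff depth d = ΣQ_DR·Δt / A = 2999 × 900 / (0.968 mi²) = 1.200 in.
The 1-inch UH is the DRH scaled by (1 in)/d, so U_p = 679.0 × 1/1.200 = 566 cfs.

U_p ≈ 566 cfs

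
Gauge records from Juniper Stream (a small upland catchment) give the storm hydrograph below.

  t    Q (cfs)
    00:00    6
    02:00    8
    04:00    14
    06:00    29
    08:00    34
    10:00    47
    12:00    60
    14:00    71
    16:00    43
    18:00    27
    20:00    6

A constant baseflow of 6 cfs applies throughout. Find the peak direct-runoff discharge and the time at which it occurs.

Subtracting baseflow gives direct-runoff ordinates: 0.0, 2.0, 8.0, 23.0, 28.0, 41.0, 54.0, 65.0, 37.0, 21.0, 0.0 cfs.
The maximum is 65.0 cfs, occurring at the reading for t = 14:00.

Q_p = 65.0 cfs at t = 14:00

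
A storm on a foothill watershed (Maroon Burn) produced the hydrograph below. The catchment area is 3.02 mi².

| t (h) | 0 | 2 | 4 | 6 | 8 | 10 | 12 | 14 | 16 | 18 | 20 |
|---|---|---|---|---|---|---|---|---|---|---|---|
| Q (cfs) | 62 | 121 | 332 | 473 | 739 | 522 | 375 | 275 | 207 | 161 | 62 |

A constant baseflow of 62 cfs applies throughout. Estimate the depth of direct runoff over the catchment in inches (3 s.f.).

d ≈ 2.72 in

Direct runoff: 0.0, 59.0, 270.0, 411.0, 677.0, 460.0, 313.0, 213.0, 145.0, 99.0, 0.0 cfs; ΣQ_DR = 2647 cfs.
V = ΣQ_DR · Δt = 2647 × 7200 s = 1.906 × 10^7 ft³.
Over A = 3.02 mi², depth = V / A = 2.72 in.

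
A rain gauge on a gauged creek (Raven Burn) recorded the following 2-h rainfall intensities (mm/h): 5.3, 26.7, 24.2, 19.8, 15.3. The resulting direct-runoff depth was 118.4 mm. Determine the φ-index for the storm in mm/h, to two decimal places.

φ ≈ 6.70 mm/h

Only the 4 blocks with intensity above φ contribute runoff: 26.7, 24.2, 19.8, 15.3 mm/h.
Σ(I−φ)·Δt = d  ⇒  (26.7+24.2+19.8+15.3 − 4φ)·2 = 118.4
φ = (86.00 − 118.4/2) / 4 = 6.70 mm/h.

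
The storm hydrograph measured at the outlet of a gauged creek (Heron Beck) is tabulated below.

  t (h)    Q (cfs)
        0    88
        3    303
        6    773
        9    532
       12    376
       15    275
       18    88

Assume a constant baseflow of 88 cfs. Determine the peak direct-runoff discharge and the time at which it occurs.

Q_p = 685.0 cfs at t = 6 h

Subtracting baseflow gives direct-runoff ordinates: 0.0, 215.0, 685.0, 444.0, 288.0, 187.0, 0.0 cfs.
The maximum is 685.0 cfs, occurring at the reading for t = 6 h.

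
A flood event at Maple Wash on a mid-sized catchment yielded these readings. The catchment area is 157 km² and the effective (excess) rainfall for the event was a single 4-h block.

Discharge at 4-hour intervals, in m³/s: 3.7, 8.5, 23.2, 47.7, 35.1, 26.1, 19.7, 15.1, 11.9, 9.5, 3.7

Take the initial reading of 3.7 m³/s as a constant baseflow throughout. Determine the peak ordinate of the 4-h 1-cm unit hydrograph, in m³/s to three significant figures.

U_p ≈ 29.3 m³/s

Direct runoff: 0.0, 4.8, 19.5, 44.0, 31.4, 22.4, 16.0, 11.4, 8.2, 5.8, 0.0 m³/s; ΣQ_DR = 163.5 m³/s, peak = 44.0 m³/s.
Runoff depth d = ΣQ_DR·Δt / A = 163.5 × 14400 / (157 km²) = 15.00 mm.
The 1-cm UH is the DRH scaled by (10 mm)/d, so U_p = 44.0 × 10/15.00 = 29.3 m³/s.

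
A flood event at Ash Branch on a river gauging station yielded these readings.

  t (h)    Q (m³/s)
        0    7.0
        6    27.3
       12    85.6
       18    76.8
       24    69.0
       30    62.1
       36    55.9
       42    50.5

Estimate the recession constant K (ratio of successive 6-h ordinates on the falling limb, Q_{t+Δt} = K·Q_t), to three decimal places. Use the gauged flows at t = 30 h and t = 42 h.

K ≈ 0.902

Using the recession-limb readings at t = 30 h and t = 42 h: Q falls from 62.1 to 50.5 m³/s over 2 intervals.
K = (Q₂/Q₁)^(1/2) = (50.5/62.1)^(1/2) = 0.902.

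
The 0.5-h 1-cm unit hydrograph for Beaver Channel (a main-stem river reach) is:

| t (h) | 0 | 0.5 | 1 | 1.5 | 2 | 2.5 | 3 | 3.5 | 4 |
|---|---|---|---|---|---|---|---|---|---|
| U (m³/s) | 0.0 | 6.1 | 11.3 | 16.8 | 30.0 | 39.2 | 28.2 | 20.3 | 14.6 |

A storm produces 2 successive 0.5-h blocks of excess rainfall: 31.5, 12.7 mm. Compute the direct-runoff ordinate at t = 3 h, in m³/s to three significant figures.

By discrete convolution, Q_j = Σ (P_i / 10 mm) · U_{j−i}.
At t = 3 h (j=6): Q = (31.5/10)·28.2 + (12.7/10)·39.2 = 139 m³/s.

Q ≈ 139 m³/s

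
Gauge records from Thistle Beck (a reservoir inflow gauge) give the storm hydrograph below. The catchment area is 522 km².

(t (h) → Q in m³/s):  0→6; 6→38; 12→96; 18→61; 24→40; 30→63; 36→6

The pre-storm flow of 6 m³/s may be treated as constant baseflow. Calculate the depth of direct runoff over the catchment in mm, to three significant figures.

Direct runoff: 0.0, 32.0, 90.0, 55.0, 34.0, 57.0, 0.0 m³/s; ΣQ_DR = 268.0 m³/s.
V = ΣQ_DR · Δt = 268.0 × 21600 s = 5.789 × 10^6 m³.
Over A = 522 km², depth = V / A = 11.1 mm.

d ≈ 11.1 mm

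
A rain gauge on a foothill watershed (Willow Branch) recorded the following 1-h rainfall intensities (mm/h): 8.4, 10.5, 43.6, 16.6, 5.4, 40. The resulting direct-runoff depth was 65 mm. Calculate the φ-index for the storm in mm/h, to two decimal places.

φ ≈ 11.73 mm/h

Only the 3 blocks with intensity above φ contribute runoff: 43.6, 16.6, 40 mm/h.
Σ(I−φ)·Δt = d  ⇒  (43.6+16.6+40 − 3φ)·1 = 65
φ = (100.2 − 65/1) / 3 = 11.73 mm/h.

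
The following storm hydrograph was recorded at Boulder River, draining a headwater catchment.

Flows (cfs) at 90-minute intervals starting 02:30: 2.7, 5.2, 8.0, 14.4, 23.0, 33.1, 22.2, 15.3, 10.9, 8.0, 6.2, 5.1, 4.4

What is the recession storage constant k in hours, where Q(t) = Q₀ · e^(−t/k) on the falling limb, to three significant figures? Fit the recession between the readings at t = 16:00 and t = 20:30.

On the falling limb, Q drops from 8.0 to 4.4 cfs between t = 16:00 and t = 20:30 (Δt = 4.5 h).
k = −Δt / ln(Q₂/Q₁) = −4.5 / ln(4.4/8.0) = 7.53 h.

k ≈ 7.53 h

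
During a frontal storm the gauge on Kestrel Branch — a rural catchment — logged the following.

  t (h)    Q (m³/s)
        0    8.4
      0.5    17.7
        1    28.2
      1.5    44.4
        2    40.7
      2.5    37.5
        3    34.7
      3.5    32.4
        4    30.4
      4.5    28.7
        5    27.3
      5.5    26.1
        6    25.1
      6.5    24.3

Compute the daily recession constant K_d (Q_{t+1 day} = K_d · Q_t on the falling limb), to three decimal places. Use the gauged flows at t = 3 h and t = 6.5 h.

K_d ≈ 0.087

Between t = 3 h and t = 6.5 h the flow falls from 34.7 to 24.3 m³/s over 7×0.5 h = 3.5 h.
Per-interval ratio K = (24.3/34.7)^(1/7) = 0.9504; K_d = K^(24/0.5) = 0.087.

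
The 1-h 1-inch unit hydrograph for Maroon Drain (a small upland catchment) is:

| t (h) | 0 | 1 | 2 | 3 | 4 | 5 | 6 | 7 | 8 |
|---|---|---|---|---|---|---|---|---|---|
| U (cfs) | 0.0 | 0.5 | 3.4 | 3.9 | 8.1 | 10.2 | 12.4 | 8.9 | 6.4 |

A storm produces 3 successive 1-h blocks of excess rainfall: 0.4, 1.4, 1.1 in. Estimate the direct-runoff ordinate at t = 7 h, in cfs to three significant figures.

Q ≈ 32.1 cfs

By discrete convolution, Q_j = Σ (P_i / 1 in) · U_{j−i}.
At t = 7 h (j=7): Q = (0.4/1)·8.9 + (1.4/1)·12.4 + (1.1/1)·10.2 = 32.1 cfs.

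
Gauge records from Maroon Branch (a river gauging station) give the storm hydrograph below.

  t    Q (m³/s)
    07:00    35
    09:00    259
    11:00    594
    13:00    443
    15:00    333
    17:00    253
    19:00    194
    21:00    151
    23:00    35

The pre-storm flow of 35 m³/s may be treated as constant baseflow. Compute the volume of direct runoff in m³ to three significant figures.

Direct-runoff ordinates (Q − Q_b): 0.0, 224.0, 559.0, 408.0, 298.0, 218.0, 159.0, 116.0, 0.0 m³/s.
ΣQ_DR = 1982 m³/s.
With Δt = 2 h = 7200 s, V = ΣQ_DR · Δt = 1982 × 7200 = 1.43 × 10^7 m³.

V ≈ 1.43 × 10^7 m³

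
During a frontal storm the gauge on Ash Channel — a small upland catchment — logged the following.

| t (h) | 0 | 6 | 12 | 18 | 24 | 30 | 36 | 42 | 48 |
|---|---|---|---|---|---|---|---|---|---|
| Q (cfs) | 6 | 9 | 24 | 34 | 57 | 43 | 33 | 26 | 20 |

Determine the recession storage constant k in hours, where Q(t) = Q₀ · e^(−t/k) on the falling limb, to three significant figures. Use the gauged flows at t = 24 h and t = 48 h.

On the falling limb, Q drops from 57 to 20 cfs between t = 24 h and t = 48 h (Δt = 24 h).
k = −Δt / ln(Q₂/Q₁) = −24 / ln(20/57) = 22.9 h.

k ≈ 22.9 h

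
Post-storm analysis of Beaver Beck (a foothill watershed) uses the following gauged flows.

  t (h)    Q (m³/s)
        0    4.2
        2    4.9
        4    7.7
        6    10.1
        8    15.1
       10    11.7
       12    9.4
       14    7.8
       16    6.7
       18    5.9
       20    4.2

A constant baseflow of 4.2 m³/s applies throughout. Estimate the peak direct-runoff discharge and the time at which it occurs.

Subtracting baseflow gives direct-runoff ordinates: 0.0, 0.7, 3.5, 5.9, 10.9, 7.5, 5.2, 3.6, 2.5, 1.7, 0.0 m³/s.
The maximum is 10.9 m³/s, occurring at the reading for t = 8 h.

Q_p = 10.9 m³/s at t = 8 h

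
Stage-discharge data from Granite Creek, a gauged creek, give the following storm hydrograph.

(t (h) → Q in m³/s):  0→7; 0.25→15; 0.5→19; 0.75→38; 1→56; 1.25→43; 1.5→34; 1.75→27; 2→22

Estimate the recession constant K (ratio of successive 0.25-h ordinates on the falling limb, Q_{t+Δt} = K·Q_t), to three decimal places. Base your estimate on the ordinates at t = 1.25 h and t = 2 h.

Using the recession-limb readings at t = 1.25 h and t = 2 h: Q falls from 43 to 22 m³/s over 3 intervals.
K = (Q₂/Q₁)^(1/3) = (22/43)^(1/3) = 0.800.

K ≈ 0.800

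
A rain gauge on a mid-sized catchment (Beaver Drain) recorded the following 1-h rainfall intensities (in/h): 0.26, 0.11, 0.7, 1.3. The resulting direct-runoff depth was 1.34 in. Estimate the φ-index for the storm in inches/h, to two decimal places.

Only the 2 blocks with intensity above φ contribute runoff: 0.7, 1.3 in/h.
Σ(I−φ)·Δt = d  ⇒  (0.7+1.3 − 2φ)·1 = 1.34
φ = (2.000 − 1.34/1) / 2 = 0.33 in/h.

φ ≈ 0.33 in/h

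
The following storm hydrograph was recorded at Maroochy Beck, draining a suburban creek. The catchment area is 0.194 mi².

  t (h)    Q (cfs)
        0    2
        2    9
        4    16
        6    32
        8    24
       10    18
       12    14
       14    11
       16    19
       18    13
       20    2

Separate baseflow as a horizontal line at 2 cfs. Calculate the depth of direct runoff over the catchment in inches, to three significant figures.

d ≈ 2.20 in

Direct runoff: 0.0, 7.0, 14.0, 30.0, 22.0, 16.0, 12.0, 9.0, 17.0, 11.0, 0.0 cfs; ΣQ_DR = 138.0 cfs.
V = ΣQ_DR · Δt = 138.0 × 7200 s = 9.936 × 10^5 ft³.
Over A = 0.194 mi², depth = V / A = 2.20 in.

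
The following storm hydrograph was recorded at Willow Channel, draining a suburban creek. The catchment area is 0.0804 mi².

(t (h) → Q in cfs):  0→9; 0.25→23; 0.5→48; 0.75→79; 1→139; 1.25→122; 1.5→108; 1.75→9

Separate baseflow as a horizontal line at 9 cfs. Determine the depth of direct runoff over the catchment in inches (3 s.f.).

Direct runoff: 0.0, 14.0, 39.0, 70.0, 130.0, 113.0, 99.0, 0.0 cfs; ΣQ_DR = 465.0 cfs.
V = ΣQ_DR · Δt = 465.0 × 900 s = 4.185 × 10^5 ft³.
Over A = 0.0804 mi², depth = V / A = 2.24 in.

d ≈ 2.24 in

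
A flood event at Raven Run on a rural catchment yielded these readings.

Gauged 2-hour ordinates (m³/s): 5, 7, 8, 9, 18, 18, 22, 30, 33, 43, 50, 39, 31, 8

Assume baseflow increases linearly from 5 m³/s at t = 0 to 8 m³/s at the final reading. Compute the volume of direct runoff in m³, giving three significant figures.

V ≈ 1.66 × 10^6 m³

Direct-runoff ordinates (Q − Q_b): 0.00, 1.77, 2.54, 3.31, 12.08, 11.85, 15.62, 23.38, 26.15, 35.92, 42.69, 31.46, 23.23, 0.00 m³/s.
ΣQ_DR = 230.0 m³/s.
With Δt = 2 h = 7200 s, V = ΣQ_DR · Δt = 230.0 × 7200 = 1.66 × 10^6 m³.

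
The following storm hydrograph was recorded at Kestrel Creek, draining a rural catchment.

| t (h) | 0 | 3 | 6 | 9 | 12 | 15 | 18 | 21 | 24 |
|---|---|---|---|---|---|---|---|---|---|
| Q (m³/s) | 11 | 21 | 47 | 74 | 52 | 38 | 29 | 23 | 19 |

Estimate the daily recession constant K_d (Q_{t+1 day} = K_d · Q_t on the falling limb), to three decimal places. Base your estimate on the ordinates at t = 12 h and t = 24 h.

K_d ≈ 0.134

Between t = 12 h and t = 24 h the flow falls from 52 to 19 m³/s over 4×3 h = 12 h.
Per-interval ratio K = (19/52)^(1/4) = 0.7775; K_d = K^(24/3) = 0.134.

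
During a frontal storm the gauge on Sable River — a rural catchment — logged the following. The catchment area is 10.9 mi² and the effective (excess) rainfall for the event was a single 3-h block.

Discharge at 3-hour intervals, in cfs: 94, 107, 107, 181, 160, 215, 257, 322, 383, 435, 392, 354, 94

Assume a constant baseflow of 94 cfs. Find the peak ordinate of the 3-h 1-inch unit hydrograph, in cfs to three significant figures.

Direct runoff: 0.0, 13.0, 13.0, 87.0, 66.0, 121.0, 163.0, 228.0, 289.0, 341.0, 298.0, 260.0, 0.0 cfs; ΣQ_DR = 1879 cfs, peak = 341.0 cfs.
Runoff depth d = ΣQ_DR·Δt / A = 1879 × 10800 / (10.9 mi²) = 0.8014 in.
The 1-inch UH is the DRH scaled by (1 in)/d, so U_p = 341.0 × 1/0.8014 = 426 cfs.

U_p ≈ 426 cfs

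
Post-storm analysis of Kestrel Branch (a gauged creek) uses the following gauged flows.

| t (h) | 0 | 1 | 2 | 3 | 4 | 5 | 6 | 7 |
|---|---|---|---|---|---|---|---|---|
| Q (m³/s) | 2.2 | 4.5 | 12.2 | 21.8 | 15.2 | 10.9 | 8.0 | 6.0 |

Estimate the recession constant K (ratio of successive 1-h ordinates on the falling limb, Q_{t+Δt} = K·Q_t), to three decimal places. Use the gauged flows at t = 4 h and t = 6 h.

K ≈ 0.725

Using the recession-limb readings at t = 4 h and t = 6 h: Q falls from 15.2 to 8.0 m³/s over 2 intervals.
K = (Q₂/Q₁)^(1/2) = (8.0/15.2)^(1/2) = 0.725.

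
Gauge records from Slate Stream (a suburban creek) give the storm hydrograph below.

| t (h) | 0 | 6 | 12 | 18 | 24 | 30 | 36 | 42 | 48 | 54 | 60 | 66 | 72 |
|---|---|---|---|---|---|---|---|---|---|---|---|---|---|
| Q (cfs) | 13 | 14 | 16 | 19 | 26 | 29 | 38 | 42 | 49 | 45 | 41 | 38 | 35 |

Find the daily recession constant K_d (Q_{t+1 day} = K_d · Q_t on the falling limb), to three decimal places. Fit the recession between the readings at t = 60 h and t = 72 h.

Between t = 60 h and t = 72 h the flow falls from 41 to 35 cfs over 2×6 h = 12 h.
Per-interval ratio K = (35/41)^(1/2) = 0.9239; K_d = K^(24/6) = 0.729.

K_d ≈ 0.729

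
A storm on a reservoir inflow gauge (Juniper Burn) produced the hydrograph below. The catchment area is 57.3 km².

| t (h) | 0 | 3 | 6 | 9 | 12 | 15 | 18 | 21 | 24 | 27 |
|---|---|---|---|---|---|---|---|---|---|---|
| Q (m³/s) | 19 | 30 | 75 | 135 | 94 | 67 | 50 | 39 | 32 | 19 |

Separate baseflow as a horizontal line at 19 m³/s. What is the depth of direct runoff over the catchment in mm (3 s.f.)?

Direct runoff: 0.0, 11.0, 56.0, 116.0, 75.0, 48.0, 31.0, 20.0, 13.0, 0.0 m³/s; ΣQ_DR = 370.0 m³/s.
V = ΣQ_DR · Δt = 370.0 × 10800 s = 3.996 × 10^6 m³.
Over A = 57.3 km², depth = V / A = 69.7 mm.

d ≈ 69.7 mm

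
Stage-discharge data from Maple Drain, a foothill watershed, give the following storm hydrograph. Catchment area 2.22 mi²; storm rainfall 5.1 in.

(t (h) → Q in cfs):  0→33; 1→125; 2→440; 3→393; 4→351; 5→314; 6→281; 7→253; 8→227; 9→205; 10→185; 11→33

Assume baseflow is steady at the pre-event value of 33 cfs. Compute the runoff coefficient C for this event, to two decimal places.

C ≈ 0.33

ΣQ_DR = 2444 cfs; V = ΣQ_DR·Δt = 8.798 × 10^6 ft³.
Runoff depth d = V / A = 1.706 in.
C = d / P = 1.706 / 5.1 = 0.33.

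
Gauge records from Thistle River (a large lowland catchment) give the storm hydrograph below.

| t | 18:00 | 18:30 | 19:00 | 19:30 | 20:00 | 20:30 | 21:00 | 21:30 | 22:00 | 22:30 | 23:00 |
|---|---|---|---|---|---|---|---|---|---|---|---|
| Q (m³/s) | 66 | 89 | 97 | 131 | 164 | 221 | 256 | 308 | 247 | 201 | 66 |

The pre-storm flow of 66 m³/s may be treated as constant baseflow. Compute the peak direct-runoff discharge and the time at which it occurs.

Subtracting baseflow gives direct-runoff ordinates: 0.0, 23.0, 31.0, 65.0, 98.0, 155.0, 190.0, 242.0, 181.0, 135.0, 0.0 m³/s.
The maximum is 242.0 m³/s, occurring at the reading for t = 21:30.

Q_p = 242.0 m³/s at t = 21:30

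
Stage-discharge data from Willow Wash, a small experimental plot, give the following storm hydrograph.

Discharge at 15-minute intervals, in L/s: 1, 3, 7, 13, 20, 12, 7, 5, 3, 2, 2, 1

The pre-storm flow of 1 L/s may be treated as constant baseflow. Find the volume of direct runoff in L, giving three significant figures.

Direct-runoff ordinates (Q − Q_b): 0.0, 2.0, 6.0, 12.0, 19.0, 11.0, 6.0, 4.0, 2.0, 1.0, 1.0, 0.0 L/s.
ΣQ_DR = 64.00 L/s.
With Δt = 0.25 h = 900 s, V = ΣQ_DR · Δt = 64.00 × 900 = 57600 L.

V ≈ 57600 L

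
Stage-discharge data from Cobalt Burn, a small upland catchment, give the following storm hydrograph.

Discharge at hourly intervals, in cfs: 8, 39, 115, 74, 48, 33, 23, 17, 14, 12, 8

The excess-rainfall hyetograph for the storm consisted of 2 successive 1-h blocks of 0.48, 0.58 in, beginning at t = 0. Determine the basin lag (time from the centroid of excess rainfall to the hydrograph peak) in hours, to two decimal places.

t_L ≈ 0.95 h

Centroid of excess rainfall: t_c = Σ P_i·t̄_i / ΣP_i = 1.0472 h (block centres at 0.5, 1.5 h).
Hydrograph peak occurs at t = 2 h, so basin lag t_L = 2 − 1.0472 = 0.95 h.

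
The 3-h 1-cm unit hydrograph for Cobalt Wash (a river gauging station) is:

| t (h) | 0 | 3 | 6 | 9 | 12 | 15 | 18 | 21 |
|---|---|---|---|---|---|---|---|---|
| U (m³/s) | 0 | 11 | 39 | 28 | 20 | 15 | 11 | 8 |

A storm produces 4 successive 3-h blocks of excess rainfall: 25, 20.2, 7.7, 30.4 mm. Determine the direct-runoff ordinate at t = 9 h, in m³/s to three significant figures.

Q ≈ 157 m³/s

By discrete convolution, Q_j = Σ (P_i / 10 mm) · U_{j−i}.
At t = 9 h (j=3): Q = (25/10)·28 + (20.2/10)·39 + (7.7/10)·11 + (30.4/10)·0 = 157 m³/s.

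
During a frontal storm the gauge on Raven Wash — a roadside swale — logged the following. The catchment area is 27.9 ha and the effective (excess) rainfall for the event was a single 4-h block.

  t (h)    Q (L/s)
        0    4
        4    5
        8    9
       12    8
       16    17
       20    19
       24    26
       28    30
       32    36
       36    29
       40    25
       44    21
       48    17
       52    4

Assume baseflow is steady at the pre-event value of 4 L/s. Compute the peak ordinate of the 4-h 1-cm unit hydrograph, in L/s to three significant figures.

Direct runoff: 0.0, 1.0, 5.0, 4.0, 13.0, 15.0, 22.0, 26.0, 32.0, 25.0, 21.0, 17.0, 13.0, 0.0 L/s; ΣQ_DR = 194.0 L/s, peak = 32.0 L/s.
Runoff depth d = ΣQ_DR·Δt / A = 194.0 × 14400 / (27.9 ha) = 10.01 mm.
The 1-cm UH is the DRH scaled by (10 mm)/d, so U_p = 32.0 × 10/10.01 = 32.0 L/s.

U_p ≈ 32.0 L/s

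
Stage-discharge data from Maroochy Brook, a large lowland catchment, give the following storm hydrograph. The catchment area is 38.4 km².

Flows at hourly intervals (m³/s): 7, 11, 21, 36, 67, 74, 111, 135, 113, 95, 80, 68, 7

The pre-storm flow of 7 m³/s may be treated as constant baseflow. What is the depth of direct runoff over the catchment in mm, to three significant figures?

Direct runoff: 0.0, 4.0, 14.0, 29.0, 60.0, 67.0, 104.0, 128.0, 106.0, 88.0, 73.0, 61.0, 0.0 m³/s; ΣQ_DR = 734.0 m³/s.
V = ΣQ_DR · Δt = 734.0 × 3600 s = 2.642 × 10^6 m³.
Over A = 38.4 km², depth = V / A = 68.8 mm.

d ≈ 68.8 mm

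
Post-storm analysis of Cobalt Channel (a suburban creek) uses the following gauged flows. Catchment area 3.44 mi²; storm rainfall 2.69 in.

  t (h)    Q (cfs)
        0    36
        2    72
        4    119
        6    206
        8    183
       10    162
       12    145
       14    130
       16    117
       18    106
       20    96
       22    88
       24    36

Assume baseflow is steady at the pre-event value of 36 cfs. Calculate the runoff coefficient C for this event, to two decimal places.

ΣQ_DR = 1028 cfs; V = ΣQ_DR·Δt = 7.402 × 10^6 ft³.
Runoff depth d = V / A = 0.9261 in.
C = d / P = 0.9261 / 2.69 = 0.34.

C ≈ 0.34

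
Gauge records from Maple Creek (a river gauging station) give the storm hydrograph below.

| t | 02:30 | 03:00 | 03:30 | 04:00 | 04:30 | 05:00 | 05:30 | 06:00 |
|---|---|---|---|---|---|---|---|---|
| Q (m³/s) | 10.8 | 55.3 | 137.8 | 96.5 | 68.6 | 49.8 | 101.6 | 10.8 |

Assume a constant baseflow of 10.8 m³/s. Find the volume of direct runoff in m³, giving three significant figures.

V ≈ 8.01 × 10^5 m³

Direct-runoff ordinates (Q − Q_b): 0.0, 44.5, 127.0, 85.7, 57.8, 39.0, 90.8, 0.0 m³/s.
ΣQ_DR = 444.8 m³/s.
With Δt = 0.5 h = 1800 s, V = ΣQ_DR · Δt = 444.8 × 1800 = 8.01 × 10^5 m³.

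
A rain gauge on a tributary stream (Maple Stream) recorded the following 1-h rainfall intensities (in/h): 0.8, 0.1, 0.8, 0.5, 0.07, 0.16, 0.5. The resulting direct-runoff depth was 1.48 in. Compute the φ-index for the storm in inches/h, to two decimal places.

Only the 4 blocks with intensity above φ contribute runoff: 0.8, 0.8, 0.5, 0.5 in/h.
Σ(I−φ)·Δt = d  ⇒  (0.8+0.8+0.5+0.5 − 4φ)·1 = 1.48
φ = (2.600 − 1.48/1) / 4 = 0.28 in/h.

φ ≈ 0.28 in/h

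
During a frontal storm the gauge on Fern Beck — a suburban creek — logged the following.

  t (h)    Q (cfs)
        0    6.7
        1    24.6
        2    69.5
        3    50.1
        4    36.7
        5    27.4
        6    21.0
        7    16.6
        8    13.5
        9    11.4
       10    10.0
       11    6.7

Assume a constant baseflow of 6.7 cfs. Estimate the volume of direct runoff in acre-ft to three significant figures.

Direct-runoff ordinates (Q − Q_b): 0.0, 17.9, 62.8, 43.4, 30.0, 20.7, 14.3, 9.9, 6.8, 4.7, 3.3, 0.0 cfs.
ΣQ_DR = 213.8 cfs.
With Δt = 1 h = 3600 s, V = ΣQ_DR · Δt = 213.8 × 3600 = 7.70 × 10^5 ft³ = 17.7 acre-ft.

V ≈ 17.7 acre-ft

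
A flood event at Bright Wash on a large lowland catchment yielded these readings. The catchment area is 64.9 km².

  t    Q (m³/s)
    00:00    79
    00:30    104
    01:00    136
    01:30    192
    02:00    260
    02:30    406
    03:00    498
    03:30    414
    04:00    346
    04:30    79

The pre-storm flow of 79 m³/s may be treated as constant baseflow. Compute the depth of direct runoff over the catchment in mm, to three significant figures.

d ≈ 47.8 mm

Direct runoff: 0.0, 25.0, 57.0, 113.0, 181.0, 327.0, 419.0, 335.0, 267.0, 0.0 m³/s; ΣQ_DR = 1724 m³/s.
V = ΣQ_DR · Δt = 1724 × 1800 s = 3.103 × 10^6 m³.
Over A = 64.9 km², depth = V / A = 47.8 mm.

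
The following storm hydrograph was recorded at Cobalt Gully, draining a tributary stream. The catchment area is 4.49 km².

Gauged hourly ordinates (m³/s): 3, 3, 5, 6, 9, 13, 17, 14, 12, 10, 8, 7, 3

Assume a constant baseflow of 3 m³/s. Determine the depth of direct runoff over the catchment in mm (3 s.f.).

Direct runoff: 0.0, 0.0, 2.0, 3.0, 6.0, 10.0, 14.0, 11.0, 9.0, 7.0, 5.0, 4.0, 0.0 m³/s; ΣQ_DR = 71.00 m³/s.
V = ΣQ_DR · Δt = 71.00 × 3600 s = 2.556 × 10^5 m³.
Over A = 4.49 km², depth = V / A = 56.9 mm.

d ≈ 56.9 mm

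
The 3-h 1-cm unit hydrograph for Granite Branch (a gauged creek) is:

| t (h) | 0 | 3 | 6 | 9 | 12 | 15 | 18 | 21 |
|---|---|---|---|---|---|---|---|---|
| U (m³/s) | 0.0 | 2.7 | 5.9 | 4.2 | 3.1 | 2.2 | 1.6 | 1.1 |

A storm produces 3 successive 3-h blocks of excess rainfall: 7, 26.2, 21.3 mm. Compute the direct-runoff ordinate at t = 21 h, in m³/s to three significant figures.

By discrete convolution, Q_j = Σ (P_i / 10 mm) · U_{j−i}.
At t = 21 h (j=7): Q = (7/10)·1.1 + (26.2/10)·1.6 + (21.3/10)·2.2 = 9.65 m³/s.

Q ≈ 9.65 m³/s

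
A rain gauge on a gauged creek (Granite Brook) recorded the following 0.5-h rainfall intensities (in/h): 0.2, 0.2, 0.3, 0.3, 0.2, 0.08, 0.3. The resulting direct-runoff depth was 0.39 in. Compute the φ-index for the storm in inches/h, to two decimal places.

φ ≈ 0.12 in/h

Only the 6 blocks with intensity above φ contribute runoff: 0.2, 0.2, 0.3, 0.3, 0.2, 0.3 in/h.
Σ(I−φ)·Δt = d  ⇒  (0.2+0.2+0.3+0.3+0.2+0.3 − 6φ)·0.5 = 0.39
φ = (1.500 − 0.39/0.5) / 6 = 0.12 in/h.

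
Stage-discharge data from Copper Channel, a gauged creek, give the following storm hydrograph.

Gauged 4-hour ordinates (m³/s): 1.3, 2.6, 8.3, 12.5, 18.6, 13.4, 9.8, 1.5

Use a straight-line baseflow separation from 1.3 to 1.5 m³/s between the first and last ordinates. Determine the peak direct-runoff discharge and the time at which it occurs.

Q_p = 17.19 m³/s at t = 16 h

Subtracting baseflow gives direct-runoff ordinates: 0.00, 1.27, 6.94, 11.11, 17.19, 11.96, 8.33, 0.00 m³/s.
The maximum is 17.19 m³/s, occurring at the reading for t = 16 h.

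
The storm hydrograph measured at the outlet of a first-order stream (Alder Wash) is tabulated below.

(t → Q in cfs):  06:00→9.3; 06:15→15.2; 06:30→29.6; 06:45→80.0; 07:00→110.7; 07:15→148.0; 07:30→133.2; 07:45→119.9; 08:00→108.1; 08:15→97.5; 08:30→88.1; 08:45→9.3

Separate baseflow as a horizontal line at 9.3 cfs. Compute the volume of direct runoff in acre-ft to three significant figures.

Direct-runoff ordinates (Q − Q_b): 0.0, 5.9, 20.3, 70.7, 101.4, 138.7, 123.9, 110.6, 98.8, 88.2, 78.8, 0.0 cfs.
ΣQ_DR = 837.3 cfs.
With Δt = 0.25 h = 900 s, V = ΣQ_DR · Δt = 837.3 × 900 = 7.54 × 10^5 ft³ = 17.3 acre-ft.

V ≈ 17.3 acre-ft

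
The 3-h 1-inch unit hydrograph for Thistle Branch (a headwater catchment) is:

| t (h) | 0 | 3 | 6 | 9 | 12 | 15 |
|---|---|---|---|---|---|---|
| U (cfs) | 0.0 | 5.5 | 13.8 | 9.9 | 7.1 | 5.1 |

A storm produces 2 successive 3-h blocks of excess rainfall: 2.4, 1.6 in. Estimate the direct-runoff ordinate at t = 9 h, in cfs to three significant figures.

Q ≈ 45.8 cfs

By discrete convolution, Q_j = Σ (P_i / 1 in) · U_{j−i}.
At t = 9 h (j=3): Q = (2.4/1)·9.9 + (1.6/1)·13.8 = 45.8 cfs.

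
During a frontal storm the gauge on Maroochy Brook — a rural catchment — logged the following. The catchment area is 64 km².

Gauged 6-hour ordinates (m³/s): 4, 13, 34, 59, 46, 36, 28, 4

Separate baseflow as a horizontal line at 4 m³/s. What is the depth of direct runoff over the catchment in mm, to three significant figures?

Direct runoff: 0.0, 9.0, 30.0, 55.0, 42.0, 32.0, 24.0, 0.0 m³/s; ΣQ_DR = 192.0 m³/s.
V = ΣQ_DR · Δt = 192.0 × 21600 s = 4.147 × 10^6 m³.
Over A = 64 km², depth = V / A = 64.8 mm.

d ≈ 64.8 mm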